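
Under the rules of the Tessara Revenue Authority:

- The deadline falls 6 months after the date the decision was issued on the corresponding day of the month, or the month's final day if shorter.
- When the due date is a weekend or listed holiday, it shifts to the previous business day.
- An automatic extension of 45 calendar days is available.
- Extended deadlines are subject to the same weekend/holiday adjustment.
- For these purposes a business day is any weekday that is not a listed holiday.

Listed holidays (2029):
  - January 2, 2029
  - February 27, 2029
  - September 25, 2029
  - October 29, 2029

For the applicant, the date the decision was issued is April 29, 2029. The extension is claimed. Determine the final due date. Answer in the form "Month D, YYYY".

Moving 6 months forward from April 29, 2029 on the corresponding day gives October 29, 2029.
October 29, 2029 is a listed holiday; the preceding business day is October 26, 2029 (Friday).
Add the 45 calendar-day extension to October 26, 2029: December 10, 2029.
December 10, 2029 (Monday) is already a business day.
The final due date is December 10, 2029.

December 10, 2029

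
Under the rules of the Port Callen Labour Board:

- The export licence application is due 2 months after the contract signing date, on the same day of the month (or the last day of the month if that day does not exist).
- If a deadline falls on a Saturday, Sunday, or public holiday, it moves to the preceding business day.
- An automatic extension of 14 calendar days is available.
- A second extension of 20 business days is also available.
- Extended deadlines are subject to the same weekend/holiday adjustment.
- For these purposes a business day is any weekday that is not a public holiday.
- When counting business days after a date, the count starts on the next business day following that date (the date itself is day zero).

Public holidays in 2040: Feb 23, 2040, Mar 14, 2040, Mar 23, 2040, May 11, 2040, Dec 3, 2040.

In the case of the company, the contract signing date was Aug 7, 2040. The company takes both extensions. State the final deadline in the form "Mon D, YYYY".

Nov 16, 2040

Moving 2 months forward from Aug 7, 2040 on the corresponding day gives Oct 7, 2040.
Oct 7, 2040 falls on a Sunday. Rolling to the preceding business day gives Oct 5, 2040, a Friday.
With the 14-day extension, Oct 5, 2040 becomes Oct 19, 2040.
Oct 19, 2040 falls on a Friday, which is a business day, so no adjustment is needed.
The 20-business-day extension runs from Oct 19, 2040 to Nov 16, 2040.
Nov 16, 2040 (Friday) is already a business day.
Final deadline: Nov 16, 2040.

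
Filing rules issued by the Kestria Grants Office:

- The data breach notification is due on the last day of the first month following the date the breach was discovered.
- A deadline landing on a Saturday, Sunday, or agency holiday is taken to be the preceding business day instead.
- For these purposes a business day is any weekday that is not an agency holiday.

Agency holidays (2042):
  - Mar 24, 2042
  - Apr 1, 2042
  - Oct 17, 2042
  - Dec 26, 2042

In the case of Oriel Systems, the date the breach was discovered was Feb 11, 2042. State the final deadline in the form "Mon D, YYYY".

Mar 31, 2042

1 month after Feb 11, 2042 falls in March 2042; the last day of that month is Mar 31, 2042.
Mar 31, 2042 (Monday) is already a business day.
The final due date is Mar 31, 2042.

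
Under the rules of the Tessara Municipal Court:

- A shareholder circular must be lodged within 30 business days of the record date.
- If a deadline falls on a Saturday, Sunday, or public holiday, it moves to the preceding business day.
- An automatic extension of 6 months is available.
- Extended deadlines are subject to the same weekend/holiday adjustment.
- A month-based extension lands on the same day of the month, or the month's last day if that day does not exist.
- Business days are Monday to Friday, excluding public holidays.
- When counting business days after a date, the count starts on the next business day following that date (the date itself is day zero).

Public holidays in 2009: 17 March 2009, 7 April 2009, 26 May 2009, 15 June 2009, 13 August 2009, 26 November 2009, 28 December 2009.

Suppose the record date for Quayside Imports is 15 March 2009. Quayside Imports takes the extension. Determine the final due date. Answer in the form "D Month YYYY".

Counting 30 business days after 15 March 2009 (skipping weekends and listed holidays) reaches 28 April 2009.
28 April 2009 is a Tuesday and not a listed holiday, so it stands.
Applying the 6 months extension: 6 months after 28 April 2009 is 28 October 2009.
Since 28 October 2009 is a Wednesday and not a holiday, the date is unchanged.
Deadline: 28 October 2009.

28 October 2009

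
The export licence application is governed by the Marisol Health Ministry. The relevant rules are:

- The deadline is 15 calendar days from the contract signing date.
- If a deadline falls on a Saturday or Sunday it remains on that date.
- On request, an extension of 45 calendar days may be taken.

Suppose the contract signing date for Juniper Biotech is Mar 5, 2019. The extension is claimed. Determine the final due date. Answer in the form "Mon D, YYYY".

15 calendar days after Mar 5, 2019 is Mar 20, 2019.
Mar 20, 2019 is a Wednesday; no weekend or holiday adjustment applies.
With the 45-day extension, Mar 20, 2019 becomes May 4, 2019.
May 4, 2019 is a Saturday; no weekend or holiday adjustment applies.
The final due date is May 4, 2019.

May 4, 2019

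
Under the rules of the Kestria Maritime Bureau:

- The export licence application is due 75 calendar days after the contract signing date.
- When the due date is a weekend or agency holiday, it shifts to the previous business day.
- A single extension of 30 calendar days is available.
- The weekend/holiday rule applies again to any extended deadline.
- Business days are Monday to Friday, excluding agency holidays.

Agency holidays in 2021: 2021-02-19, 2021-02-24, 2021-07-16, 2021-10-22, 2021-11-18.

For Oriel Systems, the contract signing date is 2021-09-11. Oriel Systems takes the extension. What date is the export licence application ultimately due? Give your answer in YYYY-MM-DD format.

75 calendar days after 2021-09-11 is 2021-11-25.
2021-11-25 falls on a Thursday, which is a business day, so no adjustment is needed.
With the 30-day extension, 2021-11-25 becomes 2021-12-25.
2021-12-25 is a Saturday; the preceding business day is 2021-12-24 (Friday).
Deadline: 2021-12-24.

2021-12-24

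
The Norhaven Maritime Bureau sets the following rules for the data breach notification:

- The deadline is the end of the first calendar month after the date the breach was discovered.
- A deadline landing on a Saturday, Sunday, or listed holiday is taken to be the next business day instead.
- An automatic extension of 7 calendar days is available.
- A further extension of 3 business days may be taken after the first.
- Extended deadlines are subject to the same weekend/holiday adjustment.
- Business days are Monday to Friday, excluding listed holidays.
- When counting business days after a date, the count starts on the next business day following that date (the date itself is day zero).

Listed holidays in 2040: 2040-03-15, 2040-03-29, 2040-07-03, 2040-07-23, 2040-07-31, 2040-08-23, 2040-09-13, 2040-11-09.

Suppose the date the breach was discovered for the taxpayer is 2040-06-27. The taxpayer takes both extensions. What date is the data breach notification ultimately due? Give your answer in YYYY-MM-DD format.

2040-08-13

1 month after 2040-06-27 is July 2040; that month ends on 2040-07-31.
2040-07-31 is a listed holiday; the next business day is 2040-08-01 (Wednesday).
Add the 7 calendar-day extension to 2040-08-01: 2040-08-08.
2040-08-08 falls on a Wednesday, which is a business day, so no adjustment is needed.
Applying the 3-business-day extension: 3 business days after 2040-08-08 is 2040-08-13.
2040-08-13 falls on a Monday, which is a business day, so no adjustment is needed.
So the filing is due 2040-08-13.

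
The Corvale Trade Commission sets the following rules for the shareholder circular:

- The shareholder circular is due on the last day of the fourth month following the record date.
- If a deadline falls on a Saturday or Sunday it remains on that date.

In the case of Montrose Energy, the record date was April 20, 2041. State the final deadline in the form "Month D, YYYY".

4 months after April 20, 2041 falls in August 2041; the last day of that month is August 31, 2041.
August 31, 2041 is a Saturday; no weekend or holiday adjustment applies.
Final deadline: August 31, 2041.

August 31, 2041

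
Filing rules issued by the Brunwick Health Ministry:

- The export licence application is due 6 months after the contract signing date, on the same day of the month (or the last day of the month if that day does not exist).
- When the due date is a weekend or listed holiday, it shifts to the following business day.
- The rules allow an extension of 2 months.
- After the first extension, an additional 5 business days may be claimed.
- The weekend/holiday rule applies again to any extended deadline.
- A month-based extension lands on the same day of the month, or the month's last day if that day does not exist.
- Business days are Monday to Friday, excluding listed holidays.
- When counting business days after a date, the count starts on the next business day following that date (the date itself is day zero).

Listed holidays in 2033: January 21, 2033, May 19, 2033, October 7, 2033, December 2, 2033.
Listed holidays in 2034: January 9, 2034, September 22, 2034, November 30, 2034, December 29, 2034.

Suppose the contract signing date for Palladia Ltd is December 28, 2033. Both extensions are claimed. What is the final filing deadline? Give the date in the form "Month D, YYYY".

6 months after December 28, 2033, on the same day of the month, is June 28, 2034.
Since June 28, 2034 is a Wednesday and not a holiday, the date is unchanged.
Applying the 2 months extension: 2 months after June 28, 2034 is August 28, 2034.
August 28, 2034 is a Monday and not a listed holiday, so it stands.
The 5-business-day extension runs from August 28, 2034 to September 4, 2034.
September 4, 2034 falls on a Monday, which is a business day, so no adjustment is needed.
The final due date is September 4, 2034.

September 4, 2034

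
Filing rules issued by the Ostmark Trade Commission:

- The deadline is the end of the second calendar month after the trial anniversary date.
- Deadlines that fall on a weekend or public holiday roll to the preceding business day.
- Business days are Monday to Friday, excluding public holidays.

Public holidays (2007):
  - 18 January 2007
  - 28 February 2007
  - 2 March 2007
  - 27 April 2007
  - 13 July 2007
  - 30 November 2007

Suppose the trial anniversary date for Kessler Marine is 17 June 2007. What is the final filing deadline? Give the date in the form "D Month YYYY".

31 August 2007

The second month after 17 June 2007 is August 2007, whose last day is 31 August 2007.
31 August 2007 falls on a Friday, which is a business day, so no adjustment is needed.
Deadline: 31 August 2007.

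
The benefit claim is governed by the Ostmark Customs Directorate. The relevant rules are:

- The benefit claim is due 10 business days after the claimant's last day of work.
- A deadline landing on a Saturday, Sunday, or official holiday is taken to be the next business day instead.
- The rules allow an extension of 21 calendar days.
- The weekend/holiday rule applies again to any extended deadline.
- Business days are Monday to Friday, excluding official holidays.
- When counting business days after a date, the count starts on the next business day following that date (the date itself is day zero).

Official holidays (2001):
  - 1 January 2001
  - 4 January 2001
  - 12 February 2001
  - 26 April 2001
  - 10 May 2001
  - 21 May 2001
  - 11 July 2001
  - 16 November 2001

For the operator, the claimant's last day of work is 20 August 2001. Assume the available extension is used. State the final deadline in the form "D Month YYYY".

24 September 2001

10 business days after 20 August 2001, excluding weekends and holidays, is 3 September 2001.
3 September 2001 falls on a Monday, which is a business day, so no adjustment is needed.
With the 21-day extension, 3 September 2001 becomes 24 September 2001.
24 September 2001 (Monday) is already a business day.
So the filing is due 24 September 2001.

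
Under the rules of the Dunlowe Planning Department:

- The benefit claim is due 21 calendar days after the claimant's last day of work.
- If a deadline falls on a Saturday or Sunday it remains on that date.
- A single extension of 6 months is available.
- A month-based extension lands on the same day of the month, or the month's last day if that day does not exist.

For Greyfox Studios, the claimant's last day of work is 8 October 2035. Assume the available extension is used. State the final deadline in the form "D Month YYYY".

29 April 2036

From 8 October 2035, 21 calendar days later is 29 October 2035.
No adjustment is made for weekends or holidays, so 29 October 2035 stands.
Applying the 6 months extension: 6 months after 29 October 2035 is 29 April 2036.
29 April 2036 is a Tuesday; no weekend or holiday adjustment applies.
The final due date is 29 April 2036.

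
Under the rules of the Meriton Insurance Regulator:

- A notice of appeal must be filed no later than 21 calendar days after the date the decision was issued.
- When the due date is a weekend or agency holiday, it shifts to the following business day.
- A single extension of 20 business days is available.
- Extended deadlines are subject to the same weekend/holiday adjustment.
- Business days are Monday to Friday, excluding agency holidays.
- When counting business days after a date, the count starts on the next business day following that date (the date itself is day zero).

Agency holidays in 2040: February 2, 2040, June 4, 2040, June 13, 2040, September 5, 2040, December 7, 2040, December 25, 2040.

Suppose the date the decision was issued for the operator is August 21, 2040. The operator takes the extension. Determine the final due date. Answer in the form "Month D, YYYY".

21 calendar days after August 21, 2040 is September 11, 2040.
September 11, 2040 is a Tuesday and not a listed holiday, so it stands.
Applying the 20-business-day extension: 20 business days after September 11, 2040 is October 9, 2040.
October 9, 2040 falls on a Tuesday, which is a business day, so no adjustment is needed.
The final due date is October 9, 2040.

October 9, 2040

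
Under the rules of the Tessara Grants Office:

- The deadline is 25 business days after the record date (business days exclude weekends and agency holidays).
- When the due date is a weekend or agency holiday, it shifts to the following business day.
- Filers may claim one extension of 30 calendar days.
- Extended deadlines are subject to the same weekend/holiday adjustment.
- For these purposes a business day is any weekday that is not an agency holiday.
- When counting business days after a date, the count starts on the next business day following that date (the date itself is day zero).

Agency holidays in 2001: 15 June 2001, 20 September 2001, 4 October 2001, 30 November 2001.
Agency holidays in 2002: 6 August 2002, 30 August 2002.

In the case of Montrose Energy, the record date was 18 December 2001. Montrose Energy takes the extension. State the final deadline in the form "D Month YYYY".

Starting the day after 18 December 2001 and counting 25 business days lands on 22 January 2002.
22 January 2002 falls on a Tuesday, which is a business day, so no adjustment is needed.
Add the 30 calendar-day extension to 22 January 2002: 21 February 2002.
21 February 2002 falls on a Thursday, which is a business day, so no adjustment is needed.
The final due date is 21 February 2002.

21 February 2002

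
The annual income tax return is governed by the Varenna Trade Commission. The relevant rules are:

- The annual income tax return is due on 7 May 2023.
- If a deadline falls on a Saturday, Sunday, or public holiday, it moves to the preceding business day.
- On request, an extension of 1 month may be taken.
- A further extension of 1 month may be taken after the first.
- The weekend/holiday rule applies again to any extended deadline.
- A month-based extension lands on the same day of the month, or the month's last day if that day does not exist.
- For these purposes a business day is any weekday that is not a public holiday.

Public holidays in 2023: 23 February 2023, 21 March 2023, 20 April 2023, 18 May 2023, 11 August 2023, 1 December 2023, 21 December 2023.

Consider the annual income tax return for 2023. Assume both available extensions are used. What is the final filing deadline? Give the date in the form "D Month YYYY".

Start from the fixed due date, 7 May 2023.
Because 7 May 2023 is a Sunday, the deadline becomes 5 May 2023 (Friday).
Add 1 month to 5 May 2023: 5 June 2023.
Since 5 June 2023 is a Monday and not a holiday, the date is unchanged.
The 1 month extension carries 5 June 2023 to 5 July 2023.
Since 5 July 2023 is a Wednesday and not a holiday, the date is unchanged.
Deadline: 5 July 2023.

5 July 2023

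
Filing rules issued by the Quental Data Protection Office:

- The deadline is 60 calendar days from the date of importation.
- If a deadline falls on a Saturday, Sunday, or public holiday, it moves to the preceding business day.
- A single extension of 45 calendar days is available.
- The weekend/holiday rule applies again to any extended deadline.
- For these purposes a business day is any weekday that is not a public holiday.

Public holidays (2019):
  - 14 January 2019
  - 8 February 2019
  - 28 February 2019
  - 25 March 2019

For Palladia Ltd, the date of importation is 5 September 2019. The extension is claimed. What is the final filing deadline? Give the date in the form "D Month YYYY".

19 December 2019

60 calendar days after 5 September 2019 is 4 November 2019.
4 November 2019 is a Monday and not a listed holiday, so it stands.
With the 45-day extension, 4 November 2019 becomes 19 December 2019.
19 December 2019 (Thursday) is already a business day.
Final deadline: 19 December 2019.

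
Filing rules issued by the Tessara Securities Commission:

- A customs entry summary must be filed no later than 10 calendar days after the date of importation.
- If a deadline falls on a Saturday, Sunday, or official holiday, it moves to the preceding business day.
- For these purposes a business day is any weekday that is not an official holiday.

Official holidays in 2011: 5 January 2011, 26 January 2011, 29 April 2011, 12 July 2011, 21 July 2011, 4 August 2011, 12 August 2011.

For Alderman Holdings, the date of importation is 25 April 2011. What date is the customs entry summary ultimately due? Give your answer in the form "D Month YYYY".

5 May 2011

Adding 10 calendar days to 25 April 2011 gives 5 May 2011.
5 May 2011 falls on a Thursday, which is a business day, so no adjustment is needed.
Final deadline: 5 May 2011.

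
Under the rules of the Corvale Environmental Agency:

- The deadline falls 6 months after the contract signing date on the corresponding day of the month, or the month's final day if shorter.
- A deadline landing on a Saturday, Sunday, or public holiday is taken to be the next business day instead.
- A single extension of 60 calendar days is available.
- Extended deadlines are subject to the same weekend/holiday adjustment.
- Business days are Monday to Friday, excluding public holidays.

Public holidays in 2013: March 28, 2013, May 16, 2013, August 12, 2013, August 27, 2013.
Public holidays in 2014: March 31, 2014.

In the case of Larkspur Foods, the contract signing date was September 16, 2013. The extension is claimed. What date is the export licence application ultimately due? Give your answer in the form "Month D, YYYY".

6 months after September 16, 2013, on the same day of the month, is March 16, 2014.
Because March 16, 2014 is a Sunday, the deadline becomes March 17, 2014 (Monday).
With the 60-day extension, March 17, 2014 becomes May 16, 2014.
May 16, 2014 is a Friday and not a listed holiday, so it stands.
The final due date is May 16, 2014.

May 16, 2014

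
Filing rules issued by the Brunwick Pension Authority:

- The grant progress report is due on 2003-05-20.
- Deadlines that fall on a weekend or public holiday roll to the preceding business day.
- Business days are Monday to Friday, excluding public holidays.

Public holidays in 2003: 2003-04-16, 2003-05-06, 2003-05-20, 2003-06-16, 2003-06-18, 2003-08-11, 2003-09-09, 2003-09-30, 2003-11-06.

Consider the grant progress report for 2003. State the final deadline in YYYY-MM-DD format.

The stated deadline is 2003-05-20.
2003-05-20 is a listed holiday; the preceding business day is 2003-05-19 (Monday).
So the filing is due 2003-05-19.

2003-05-19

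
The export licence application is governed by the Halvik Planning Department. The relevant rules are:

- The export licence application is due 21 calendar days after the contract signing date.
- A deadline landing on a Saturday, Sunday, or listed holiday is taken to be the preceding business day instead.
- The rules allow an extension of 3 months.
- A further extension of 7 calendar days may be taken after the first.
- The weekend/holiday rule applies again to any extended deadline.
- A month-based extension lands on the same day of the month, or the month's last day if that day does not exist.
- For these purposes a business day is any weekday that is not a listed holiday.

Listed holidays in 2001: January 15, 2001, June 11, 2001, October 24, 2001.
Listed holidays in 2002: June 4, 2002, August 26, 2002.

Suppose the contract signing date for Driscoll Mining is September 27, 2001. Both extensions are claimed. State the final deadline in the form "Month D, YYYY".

21 calendar days after September 27, 2001 is October 18, 2001.
October 18, 2001 (Thursday) is already a business day.
Applying the 3 months extension: 3 months after October 18, 2001 is January 18, 2002.
January 18, 2002 (Friday) is already a business day.
With the 7-day extension, January 18, 2002 becomes January 25, 2002.
January 25, 2002 is a Friday and not a listed holiday, so it stands.
The final due date is January 25, 2002.

January 25, 2002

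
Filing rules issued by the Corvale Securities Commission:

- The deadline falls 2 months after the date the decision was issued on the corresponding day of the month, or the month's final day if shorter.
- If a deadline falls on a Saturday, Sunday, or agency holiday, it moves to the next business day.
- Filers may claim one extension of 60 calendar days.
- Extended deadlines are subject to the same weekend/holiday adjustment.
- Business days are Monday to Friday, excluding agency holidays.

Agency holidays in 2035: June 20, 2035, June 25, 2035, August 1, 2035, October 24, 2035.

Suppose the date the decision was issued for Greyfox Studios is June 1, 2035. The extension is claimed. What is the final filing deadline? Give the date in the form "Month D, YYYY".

October 1, 2035

Moving 2 months forward from June 1, 2035 on the corresponding day gives August 1, 2035.
August 1, 2035 is a listed holiday; the next business day is August 2, 2035 (Thursday).
Add the 60 calendar-day extension to August 2, 2035: October 1, 2035.
October 1, 2035 (Monday) is already a business day.
The final due date is October 1, 2035.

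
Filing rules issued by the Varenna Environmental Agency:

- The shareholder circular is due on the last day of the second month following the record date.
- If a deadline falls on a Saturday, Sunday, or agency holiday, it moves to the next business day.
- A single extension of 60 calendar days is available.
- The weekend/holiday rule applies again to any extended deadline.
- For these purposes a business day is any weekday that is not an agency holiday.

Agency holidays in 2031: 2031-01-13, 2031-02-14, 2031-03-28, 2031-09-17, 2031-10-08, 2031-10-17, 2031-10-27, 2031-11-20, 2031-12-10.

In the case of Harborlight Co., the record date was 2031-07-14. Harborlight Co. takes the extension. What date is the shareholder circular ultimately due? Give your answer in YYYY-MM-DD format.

2 months after 2031-07-14 is September 2031; that month ends on 2031-09-30.
Since 2031-09-30 is a Tuesday and not a holiday, the date is unchanged.
Add the 60 calendar-day extension to 2031-09-30: 2031-11-29.
2031-11-29 is a Saturday; the next business day is 2031-12-01 (Monday).
Final deadline: 2031-12-01.

2031-12-01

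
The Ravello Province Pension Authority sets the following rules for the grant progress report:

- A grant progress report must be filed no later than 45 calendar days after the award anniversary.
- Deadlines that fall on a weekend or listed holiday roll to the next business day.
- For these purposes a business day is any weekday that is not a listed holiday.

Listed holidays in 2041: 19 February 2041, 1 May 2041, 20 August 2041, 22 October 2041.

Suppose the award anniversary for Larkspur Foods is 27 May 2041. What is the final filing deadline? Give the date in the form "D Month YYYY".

11 July 2041

Trigger date 27 May 2041 + 45 calendar days = 11 July 2041.
11 July 2041 (Thursday) is already a business day.
Deadline: 11 July 2041.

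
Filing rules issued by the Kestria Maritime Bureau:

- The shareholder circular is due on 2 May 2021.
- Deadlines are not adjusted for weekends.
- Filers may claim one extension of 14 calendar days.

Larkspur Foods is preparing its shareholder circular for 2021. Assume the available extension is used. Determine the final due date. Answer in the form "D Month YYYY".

The statutory due date is 2 May 2021.
2 May 2021 falls on a Sunday. The rules make no weekend/holiday allowance, so it remains 2 May 2021.
Applying the 14-calendar-day extension: 2 May 2021 + 14 days = 16 May 2021.
No adjustment is made for weekends or holidays, so 16 May 2021 stands.
The final due date is 16 May 2021.

16 May 2021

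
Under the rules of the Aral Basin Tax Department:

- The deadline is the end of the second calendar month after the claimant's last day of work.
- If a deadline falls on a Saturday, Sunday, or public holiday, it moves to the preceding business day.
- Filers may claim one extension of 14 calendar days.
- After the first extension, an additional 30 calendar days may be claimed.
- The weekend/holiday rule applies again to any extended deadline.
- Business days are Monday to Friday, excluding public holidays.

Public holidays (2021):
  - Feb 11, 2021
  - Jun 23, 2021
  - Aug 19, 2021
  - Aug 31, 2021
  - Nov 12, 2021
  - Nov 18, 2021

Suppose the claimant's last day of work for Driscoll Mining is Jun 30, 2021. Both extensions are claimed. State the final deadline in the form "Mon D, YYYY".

The second month after Jun 30, 2021 is August 2021, whose last day is Aug 31, 2021.
Because Aug 31, 2021 is a listed holiday, the deadline becomes Aug 30, 2021 (Monday).
Add the 14 calendar-day extension to Aug 30, 2021: Sep 13, 2021.
Since Sep 13, 2021 is a Monday and not a holiday, the date is unchanged.
Add the 30 calendar-day extension to Sep 13, 2021: Oct 13, 2021.
Oct 13, 2021 (Wednesday) is already a business day.
The final due date is Oct 13, 2021.

Oct 13, 2021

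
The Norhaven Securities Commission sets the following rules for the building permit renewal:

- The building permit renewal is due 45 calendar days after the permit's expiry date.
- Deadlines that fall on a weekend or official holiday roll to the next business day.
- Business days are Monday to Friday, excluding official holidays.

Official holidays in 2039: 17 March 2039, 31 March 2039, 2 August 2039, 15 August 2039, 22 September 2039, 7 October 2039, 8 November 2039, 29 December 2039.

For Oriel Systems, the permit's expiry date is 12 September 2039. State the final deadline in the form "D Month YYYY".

27 October 2039

45 calendar days after 12 September 2039 is 27 October 2039.
27 October 2039 falls on a Thursday, which is a business day, so no adjustment is needed.
So the filing is due 27 October 2039.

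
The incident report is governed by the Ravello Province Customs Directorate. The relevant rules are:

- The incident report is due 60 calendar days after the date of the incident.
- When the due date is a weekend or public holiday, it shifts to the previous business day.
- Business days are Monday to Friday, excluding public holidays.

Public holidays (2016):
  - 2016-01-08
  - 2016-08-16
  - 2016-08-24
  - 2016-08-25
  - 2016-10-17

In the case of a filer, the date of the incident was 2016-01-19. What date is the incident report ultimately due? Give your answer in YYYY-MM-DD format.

2016-03-18

60 calendar days after 2016-01-19 is 2016-03-19.
2016-03-19 falls on a Saturday. Rolling to the preceding business day gives 2016-03-18, a Friday.
So the filing is due 2016-03-18.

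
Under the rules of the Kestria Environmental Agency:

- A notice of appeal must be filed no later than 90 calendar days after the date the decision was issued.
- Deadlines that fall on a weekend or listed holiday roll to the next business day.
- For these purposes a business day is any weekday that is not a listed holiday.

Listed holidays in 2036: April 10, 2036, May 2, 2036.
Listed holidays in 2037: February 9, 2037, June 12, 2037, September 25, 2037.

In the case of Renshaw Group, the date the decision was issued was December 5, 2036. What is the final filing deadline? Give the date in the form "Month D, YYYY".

March 5, 2037

90 calendar days after December 5, 2036 is March 5, 2037.
March 5, 2037 is a Thursday and not a listed holiday, so it stands.
The final due date is March 5, 2037.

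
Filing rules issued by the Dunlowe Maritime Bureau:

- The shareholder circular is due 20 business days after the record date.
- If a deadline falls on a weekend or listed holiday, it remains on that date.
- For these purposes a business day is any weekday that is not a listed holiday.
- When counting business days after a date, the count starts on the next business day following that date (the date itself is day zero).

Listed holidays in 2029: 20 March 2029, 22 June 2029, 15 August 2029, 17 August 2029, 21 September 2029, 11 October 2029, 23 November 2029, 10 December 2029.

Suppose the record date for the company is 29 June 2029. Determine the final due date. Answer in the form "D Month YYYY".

20 business days after 29 June 2029, excluding weekends and holidays, is 27 July 2029.
No adjustment is made for weekends or holidays, so 27 July 2029 stands.
So the filing is due 27 July 2029.

27 July 2029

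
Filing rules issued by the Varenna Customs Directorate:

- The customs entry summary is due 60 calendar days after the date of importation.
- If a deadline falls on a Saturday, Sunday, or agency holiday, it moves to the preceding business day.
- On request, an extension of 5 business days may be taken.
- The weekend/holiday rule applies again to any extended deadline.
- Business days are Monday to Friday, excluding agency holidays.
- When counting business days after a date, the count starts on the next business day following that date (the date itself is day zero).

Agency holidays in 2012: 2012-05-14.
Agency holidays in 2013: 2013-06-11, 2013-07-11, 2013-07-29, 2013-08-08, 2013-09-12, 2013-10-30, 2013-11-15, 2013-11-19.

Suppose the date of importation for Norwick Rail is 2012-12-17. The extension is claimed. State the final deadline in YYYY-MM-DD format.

Trigger date 2012-12-17 + 60 calendar days = 2013-02-15.
Since 2013-02-15 is a Friday and not a holiday, the date is unchanged.
The 5-business-day extension runs from 2013-02-15 to 2013-02-22.
2013-02-22 (Friday) is already a business day.
Final deadline: 2013-02-22.

2013-02-22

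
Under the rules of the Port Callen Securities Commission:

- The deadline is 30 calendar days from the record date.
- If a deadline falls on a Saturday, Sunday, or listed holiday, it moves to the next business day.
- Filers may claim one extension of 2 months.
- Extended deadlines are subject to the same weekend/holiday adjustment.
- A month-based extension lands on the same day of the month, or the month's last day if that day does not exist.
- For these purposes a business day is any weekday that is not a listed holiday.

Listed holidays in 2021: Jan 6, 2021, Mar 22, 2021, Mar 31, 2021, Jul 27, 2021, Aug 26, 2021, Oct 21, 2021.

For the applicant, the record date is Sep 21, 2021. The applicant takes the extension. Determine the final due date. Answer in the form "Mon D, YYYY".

Dec 22, 2021

Adding 30 calendar days to Sep 21, 2021 gives Oct 21, 2021.
Because Oct 21, 2021 is a listed holiday, the deadline becomes Oct 22, 2021 (Friday).
The 2 months extension carries Oct 22, 2021 to Dec 22, 2021.
Dec 22, 2021 (Wednesday) is already a business day.
Deadline: Dec 22, 2021.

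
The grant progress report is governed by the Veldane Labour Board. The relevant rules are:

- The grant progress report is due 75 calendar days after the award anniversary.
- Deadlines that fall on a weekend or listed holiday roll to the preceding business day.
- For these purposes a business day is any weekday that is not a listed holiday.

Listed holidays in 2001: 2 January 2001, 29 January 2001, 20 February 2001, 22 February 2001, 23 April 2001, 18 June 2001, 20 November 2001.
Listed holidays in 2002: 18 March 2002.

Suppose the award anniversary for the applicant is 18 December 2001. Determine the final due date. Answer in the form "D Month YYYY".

Adding 75 calendar days to 18 December 2001 gives 3 March 2002.
3 March 2002 is a Sunday, so it moves to the preceding business day, 1 March 2002 (Friday).
The final due date is 1 March 2002.

1 March 2002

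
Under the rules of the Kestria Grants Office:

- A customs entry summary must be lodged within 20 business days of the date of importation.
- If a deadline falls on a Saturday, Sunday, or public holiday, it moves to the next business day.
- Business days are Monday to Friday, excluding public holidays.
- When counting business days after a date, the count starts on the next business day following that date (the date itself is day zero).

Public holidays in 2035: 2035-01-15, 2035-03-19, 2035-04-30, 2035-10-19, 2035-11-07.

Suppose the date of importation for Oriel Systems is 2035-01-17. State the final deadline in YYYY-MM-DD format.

20 business days after 2035-01-17, excluding weekends and holidays, is 2035-02-14.
Since 2035-02-14 is a Wednesday and not a holiday, the date is unchanged.
The final due date is 2035-02-14.

2035-02-14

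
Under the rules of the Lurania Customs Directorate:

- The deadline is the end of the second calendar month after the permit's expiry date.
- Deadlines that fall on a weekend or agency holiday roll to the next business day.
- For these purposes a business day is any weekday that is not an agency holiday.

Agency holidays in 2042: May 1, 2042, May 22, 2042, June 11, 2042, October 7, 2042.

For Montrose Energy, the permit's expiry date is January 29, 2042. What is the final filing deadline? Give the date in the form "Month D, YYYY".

2 months after January 29, 2042 is March 2042; that month ends on March 31, 2042.
March 31, 2042 (Monday) is already a business day.
Deadline: March 31, 2042.

March 31, 2042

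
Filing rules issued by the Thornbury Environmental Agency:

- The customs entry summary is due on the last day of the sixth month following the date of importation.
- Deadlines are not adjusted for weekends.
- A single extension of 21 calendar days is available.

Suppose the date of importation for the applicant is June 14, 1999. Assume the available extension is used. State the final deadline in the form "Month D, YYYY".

January 21, 2000

6 months after June 14, 1999 falls in December 1999; the last day of that month is December 31, 1999.
December 31, 1999 falls on a Friday. The rules make no weekend/holiday allowance, so it remains December 31, 1999.
With the 21-day extension, December 31, 1999 becomes January 21, 2000.
January 21, 2000 is a Friday; no weekend or holiday adjustment applies.
Final deadline: January 21, 2000.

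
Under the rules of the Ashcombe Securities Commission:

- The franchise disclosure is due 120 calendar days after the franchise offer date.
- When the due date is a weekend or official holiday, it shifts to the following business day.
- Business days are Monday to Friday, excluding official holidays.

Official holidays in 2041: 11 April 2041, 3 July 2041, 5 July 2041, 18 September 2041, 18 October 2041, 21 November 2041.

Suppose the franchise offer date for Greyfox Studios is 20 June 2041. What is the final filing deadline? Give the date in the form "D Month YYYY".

21 October 2041

Trigger date 20 June 2041 + 120 calendar days = 18 October 2041.
18 October 2041 is a listed holiday, so it moves to the next business day, 21 October 2041 (Monday).
So the filing is due 21 October 2041.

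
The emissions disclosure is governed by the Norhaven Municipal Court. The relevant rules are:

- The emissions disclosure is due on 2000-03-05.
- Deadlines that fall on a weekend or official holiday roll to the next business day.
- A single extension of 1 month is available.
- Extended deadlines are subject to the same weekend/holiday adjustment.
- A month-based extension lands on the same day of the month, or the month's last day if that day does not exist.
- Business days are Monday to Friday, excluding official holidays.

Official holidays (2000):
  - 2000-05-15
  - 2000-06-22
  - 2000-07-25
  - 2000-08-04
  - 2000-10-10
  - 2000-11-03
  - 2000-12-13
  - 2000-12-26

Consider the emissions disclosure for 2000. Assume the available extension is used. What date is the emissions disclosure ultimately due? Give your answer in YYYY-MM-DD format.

2000-04-06

Start from the fixed due date, 2000-03-05.
2000-03-05 falls on a Sunday. Rolling to the next business day gives 2000-03-06, a Monday.
Applying the 1 month extension: 1 month after 2000-03-06 is 2000-04-06.
2000-04-06 is a Thursday and not a listed holiday, so it stands.
Deadline: 2000-04-06.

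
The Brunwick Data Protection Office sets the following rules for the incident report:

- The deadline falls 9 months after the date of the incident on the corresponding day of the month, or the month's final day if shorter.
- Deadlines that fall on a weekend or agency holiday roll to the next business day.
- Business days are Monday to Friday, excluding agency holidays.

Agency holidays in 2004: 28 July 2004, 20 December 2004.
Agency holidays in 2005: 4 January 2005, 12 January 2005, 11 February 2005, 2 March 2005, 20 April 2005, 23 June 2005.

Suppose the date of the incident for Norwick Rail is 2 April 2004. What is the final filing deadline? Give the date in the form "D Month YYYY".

Moving 9 months forward from 2 April 2004 on the corresponding day gives 2 January 2005.
2 January 2005 is a Sunday, so it moves to the next business day, 3 January 2005 (Monday).
Deadline: 3 January 2005.

3 January 2005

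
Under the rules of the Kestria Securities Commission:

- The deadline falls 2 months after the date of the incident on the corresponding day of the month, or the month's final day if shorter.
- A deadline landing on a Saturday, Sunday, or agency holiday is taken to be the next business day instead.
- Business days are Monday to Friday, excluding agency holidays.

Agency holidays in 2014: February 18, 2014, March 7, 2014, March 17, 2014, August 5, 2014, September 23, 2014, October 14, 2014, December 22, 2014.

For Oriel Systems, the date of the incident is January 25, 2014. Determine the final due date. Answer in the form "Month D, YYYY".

March 25, 2014

Moving 2 months forward from January 25, 2014 on the corresponding day gives March 25, 2014.
March 25, 2014 (Tuesday) is already a business day.
The final due date is March 25, 2014.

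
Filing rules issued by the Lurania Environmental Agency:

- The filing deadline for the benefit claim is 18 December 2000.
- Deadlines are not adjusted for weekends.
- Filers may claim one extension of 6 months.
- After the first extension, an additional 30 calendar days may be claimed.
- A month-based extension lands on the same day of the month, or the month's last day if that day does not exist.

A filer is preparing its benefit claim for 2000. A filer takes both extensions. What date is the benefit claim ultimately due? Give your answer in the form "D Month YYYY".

18 July 2001

The stated deadline is 18 December 2000.
18 December 2000 falls on a Monday. The rules make no weekend/holiday allowance, so it remains 18 December 2000.
Applying the 6 months extension: 6 months after 18 December 2000 is 18 June 2001.
No adjustment is made for weekends or holidays, so 18 June 2001 stands.
The 30-calendar-day extension moves the deadline from 18 June 2001 to 18 July 2001.
No adjustment is made for weekends or holidays, so 18 July 2001 stands.
Final deadline: 18 July 2001.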